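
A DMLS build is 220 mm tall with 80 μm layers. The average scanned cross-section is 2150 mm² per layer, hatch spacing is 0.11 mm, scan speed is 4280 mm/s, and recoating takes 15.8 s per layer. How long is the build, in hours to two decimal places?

Number of layers: 220 / 0.08 → 2750 (rounded up).
Per-layer scan distance = 2150 / 0.11 = 19545.5 mm.
Scan time per layer = 19545.5 / 4280 = 4.5667 s.
Layer cycle = 4.5667 + 15.8 = 20.3667 s.
2750 layers × 20.3667 s/layer = 56008.425 s, i.e. 15.56 hours.

15.56 hours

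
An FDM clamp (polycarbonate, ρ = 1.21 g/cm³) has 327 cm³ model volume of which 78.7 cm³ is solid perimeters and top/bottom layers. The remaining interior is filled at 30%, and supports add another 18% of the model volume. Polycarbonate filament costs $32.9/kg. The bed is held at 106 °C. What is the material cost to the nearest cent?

Volume inside the shell = 327 − 78.7 = 248.3 cm³.
Infill deposited: 0.30 × 248.3 → 74.49 cm³.
Support: 0.18 × 327 → 58.86 cm³.
Total printed volume = 78.7 + 74.49 + 58.86, so 212.05 cm³.
Mass: 212.05 × 1.21 → 256.5805 g.
At $32.9/kg: 256.5805/1000 × 32.9 = $8.44.

$8.44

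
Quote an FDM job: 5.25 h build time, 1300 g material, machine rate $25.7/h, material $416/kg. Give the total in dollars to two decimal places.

Machine-time cost: 25.7 × 5.25 → $134.925.
Feedstock cost = 416 × 1300/1000 = $540.80.
Total = 134.925 + 540.80 = 675.725 ≈ $675.73.

$675.73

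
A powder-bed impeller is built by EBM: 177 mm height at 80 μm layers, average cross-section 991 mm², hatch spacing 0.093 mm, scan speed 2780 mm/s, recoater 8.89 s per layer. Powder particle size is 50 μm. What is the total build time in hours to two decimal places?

7.82 hours

Layer count = ceil(177 / 0.08) = 2213.
Hatch length per layer: 991 / 0.093 → 10655.9 mm.
Beam time per layer = 10655.9 / 2780 = 3.8331 s.
Time per layer: 3.8331 + 8.89 → 12.7231 s.
Build time = 2213 × 12.7231 = 28156.2203 s = 7.82 hours.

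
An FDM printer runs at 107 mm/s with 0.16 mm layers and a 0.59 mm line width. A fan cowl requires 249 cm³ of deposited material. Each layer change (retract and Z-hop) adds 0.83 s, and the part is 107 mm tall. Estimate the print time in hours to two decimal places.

Extrusion cross-section = 0.16 × 0.59 = 0.0944 mm².
Path length: 249000 mm³ / 0.0944 mm² → 2637711.9 mm.
Extrusion time = 2637711.9 / 107 = 24651.5 s.
Layers = ⌈107/0.16⌉ = 669.
Z-hop total = 669 × 0.83, so 555.27 s.
Total = 24651.5 + 555.27 = 25206.77 s = 7.00 hours.

7.00 hours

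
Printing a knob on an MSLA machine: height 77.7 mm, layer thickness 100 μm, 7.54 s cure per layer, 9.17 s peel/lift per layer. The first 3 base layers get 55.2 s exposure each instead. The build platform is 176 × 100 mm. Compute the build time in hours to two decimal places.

3.65 hours

Number of layers: 77.7 / 0.1 → 777 (rounded up).
Burn-in layers = 3 × (55.2 + 9.17), so 193.11 s.
Remaining layers: 774 × (7.54 + 9.17) → 12933.54 s.
Total = 193.11 + 12933.54 = 13126.65 s = 3.65 hours.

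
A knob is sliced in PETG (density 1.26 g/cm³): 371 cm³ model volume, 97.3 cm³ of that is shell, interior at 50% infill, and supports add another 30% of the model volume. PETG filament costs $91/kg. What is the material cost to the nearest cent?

Interior volume: 371 − 97.3 → 273.7 cm³.
Deposited infill = 0.50 × 273.7 = 136.85 cm³.
Support = 0.30 × 371 = 111.3 cm³.
Total extruded: 97.3 + 136.85 + 111.3 → 345.45 cm³.
Mass: 345.45 × 1.26 → 435.267 g.
At $91/kg: 435.267/1000 × 91 = $39.61.

$39.61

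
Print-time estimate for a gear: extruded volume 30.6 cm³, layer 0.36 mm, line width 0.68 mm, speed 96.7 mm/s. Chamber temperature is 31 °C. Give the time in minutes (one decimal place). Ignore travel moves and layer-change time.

Extrusion cross-section = 0.36 × 0.68, so 0.2448 mm².
Path length: 30600 mm³ / 0.2448 mm² → 125000 mm.
Time extruding = 125000 / 96.7, so 1292.7 s.
1292.7 s = 21.5 minutes.

21.5 minutes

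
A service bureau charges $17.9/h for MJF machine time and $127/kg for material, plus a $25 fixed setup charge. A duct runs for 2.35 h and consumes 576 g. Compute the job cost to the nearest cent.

$140.22

Machine-time cost = 17.9 × 2.35 = $42.065.
Material charge: 127 × 576/1000 → $73.152.
Total = 42.065 + 73.152 + 25 = 140.217 ≈ $140.22.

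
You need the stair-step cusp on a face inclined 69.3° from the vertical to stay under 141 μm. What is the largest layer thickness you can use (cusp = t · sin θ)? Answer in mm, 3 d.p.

Layer height = cusp / sin(69.3°) = 0.141 / 0.9354 = 0.151 mm.

0.151 mm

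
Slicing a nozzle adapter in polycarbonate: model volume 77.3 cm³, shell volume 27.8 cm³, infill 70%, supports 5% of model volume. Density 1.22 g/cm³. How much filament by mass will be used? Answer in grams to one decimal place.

Interior volume = 77.3 − 27.8 = 49.5 cm³.
Deposited infill = 0.70 × 49.5, so 34.65 cm³.
Support = 0.05 × 77.3, so 3.865 cm³.
Total extruded = 27.8 + 34.65 + 3.865, so 66.315 cm³.
Mass = 66.315 × 1.22, so 80.9043 g.

80.9 g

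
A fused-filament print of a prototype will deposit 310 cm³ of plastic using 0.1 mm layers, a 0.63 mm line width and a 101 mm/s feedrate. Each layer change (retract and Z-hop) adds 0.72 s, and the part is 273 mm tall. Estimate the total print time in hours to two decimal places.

Bead cross-section = 0.1 × 0.63, so 0.063 mm².
Toolpath length = 310 cm³ / 0.063 mm² = 310000 / 0.063 = 4920634.9 mm.
Time extruding = 4920634.9 / 101 = 48719.2 s.
Number of layers: 273 / 0.1 → 2730 (rounded up).
Non-print overhead = 2730 × 0.72, so 1965.6 s.
Total = 48719.2 + 1965.6 = 50684.8 s = 14.08 hours.

14.08 hours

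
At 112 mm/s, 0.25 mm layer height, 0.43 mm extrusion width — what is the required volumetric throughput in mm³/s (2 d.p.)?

Extrusion cross-section = 0.25 × 0.43, so 0.1075 mm².
Q = v·A = 112 × 0.1075 = 12.04 mm³/s.

12.04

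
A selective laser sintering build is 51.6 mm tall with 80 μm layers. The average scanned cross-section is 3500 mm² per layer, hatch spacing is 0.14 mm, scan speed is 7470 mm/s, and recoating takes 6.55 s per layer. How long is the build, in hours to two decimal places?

Number of layers: 51.6 / 0.08 → 645 (rounded up).
Scan path per layer = 3500 / 0.14 = 25000 mm.
Per-layer scan time = 25000 / 7470, so 3.3467 s.
Layer cycle = 3.3467 + 6.55 = 9.8967 s.
Build time = 645 × 9.8967 = 6383.3715 s = 1.77 hours.

1.77 hours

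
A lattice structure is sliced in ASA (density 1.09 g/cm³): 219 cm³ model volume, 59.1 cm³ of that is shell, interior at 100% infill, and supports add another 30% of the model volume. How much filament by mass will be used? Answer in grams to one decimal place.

Infill region = 219 − 59.1 = 159.9 cm³.
Infill deposited = 1.00 × 159.9 = 159.9 cm³.
Support: 0.30 × 219 → 65.7 cm³.
Total printed volume = 59.1 + 159.9 + 65.7 = 284.7 cm³.
Mass: 284.7 × 1.09 → 310.323 g.

310.3 g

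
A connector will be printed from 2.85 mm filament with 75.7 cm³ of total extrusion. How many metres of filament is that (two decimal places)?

Filament cross-section = π × (2.85/2)² = 6.3794 mm².
Length = 75.7 cm³ / 6.3794 mm² = 75700 / 6.3794 = 11866.32 mm = 11.87 m.

11.87 m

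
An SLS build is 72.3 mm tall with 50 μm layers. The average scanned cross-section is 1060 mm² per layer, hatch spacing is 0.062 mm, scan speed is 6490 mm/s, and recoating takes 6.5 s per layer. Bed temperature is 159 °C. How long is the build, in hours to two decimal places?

3.67 hours

Layer count = ceil(72.3 / 0.05) = 1446.
Hatch length per layer: 1060 / 0.062 → 17096.8 mm.
Per-layer scan time = 17096.8 / 6490 = 2.6343 s.
Time per layer = 2.6343 + 6.5, so 9.1343 s.
Build time = 1446 × 9.1343 = 13208.1978 s = 3.67 hours.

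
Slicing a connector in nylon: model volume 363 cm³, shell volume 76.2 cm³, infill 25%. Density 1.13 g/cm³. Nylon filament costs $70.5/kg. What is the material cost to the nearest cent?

Volume inside the shell = 363 − 76.2 = 286.8 cm³.
Infill deposited: 0.25 × 286.8 → 71.7 cm³.
Deposited volume = 76.2 + 71.7 = 147.9 cm³.
Mass = 147.9 × 1.13 = 167.127 g.
At $70.5/kg: 167.127/1000 × 70.5 = $11.78.

$11.78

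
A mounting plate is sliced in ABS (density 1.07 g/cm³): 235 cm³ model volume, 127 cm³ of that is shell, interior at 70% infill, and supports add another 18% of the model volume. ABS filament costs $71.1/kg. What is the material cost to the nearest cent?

Interior volume = 235 − 127 = 108 cm³.
Infill volume = 0.70 × 108 = 75.6 cm³.
Support = 0.18 × 235, so 42.3 cm³.
Total printed volume = 127 + 75.6 + 42.3 = 244.9 cm³.
Mass = 244.9 × 1.07, so 262.043 g.
Cost = 262.043 g / 1000 × $71.1/kg = $18.63.

$18.63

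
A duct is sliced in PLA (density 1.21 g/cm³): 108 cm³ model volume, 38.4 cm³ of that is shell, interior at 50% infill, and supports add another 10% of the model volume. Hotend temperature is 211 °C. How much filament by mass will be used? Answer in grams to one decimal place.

101.6 g

Infill region: 108 − 38.4 → 69.6 cm³.
Deposited infill = 0.50 × 69.6 = 34.8 cm³.
Support: 0.10 × 108 → 10.8 cm³.
Total extruded = 38.4 + 34.8 + 10.8 = 84 cm³.
Mass: 84 × 1.21 → 101.64 g.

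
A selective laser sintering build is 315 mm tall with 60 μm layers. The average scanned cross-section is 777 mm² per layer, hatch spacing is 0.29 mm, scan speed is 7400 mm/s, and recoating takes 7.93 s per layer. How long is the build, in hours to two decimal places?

12.09 hours

Layers = ⌈315/0.06⌉ = 5250.
Scan path per layer: 777 / 0.29 → 2679.3 mm.
Scan time per layer = 2679.3 / 7400, so 0.3621 s.
Layer cycle = 0.3621 + 7.93, so 8.2921 s.
Build time = 5250 × 8.2921 = 43533.525 s = 12.09 hours.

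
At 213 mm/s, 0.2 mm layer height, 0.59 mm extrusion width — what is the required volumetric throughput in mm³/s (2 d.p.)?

Bead cross-section = 0.2 × 0.59, so 0.118 mm².
Q = v·A = 213 × 0.118 = 25.13 mm³/s.

25.13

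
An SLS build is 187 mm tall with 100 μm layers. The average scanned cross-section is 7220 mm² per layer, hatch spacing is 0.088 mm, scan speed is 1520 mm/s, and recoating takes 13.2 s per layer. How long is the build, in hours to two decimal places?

Number of layers: 187 / 0.1 → 1870 (rounded up).
Scan path per layer: 7220 / 0.088 → 82045.5 mm.
Scan time per layer = 82045.5 / 1520, so 53.9773 s.
Layer cycle = 53.9773 + 13.2 = 67.1773 s.
1870 layers × 67.1773 s/layer = 125621.551 s, i.e. 34.89 hours.

34.89 hours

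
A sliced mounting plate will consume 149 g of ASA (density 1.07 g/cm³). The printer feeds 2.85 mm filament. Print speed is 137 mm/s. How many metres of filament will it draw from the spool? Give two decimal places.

Volume = 149 g / 1.07 g·cm⁻³ = 139.2523 cm³ = 139252.3 mm³.
A = π r² = π × 1.425² = 6.3794 mm².
Length = 139252.3 / 6.3794 = 21828.43 mm = 21.83 m.

21.83 m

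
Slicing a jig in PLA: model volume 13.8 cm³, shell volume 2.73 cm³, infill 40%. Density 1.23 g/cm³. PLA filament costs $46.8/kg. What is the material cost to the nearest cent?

$0.41

Volume inside the shell = 13.8 − 2.73, so 11.07 cm³.
Infill volume = 0.40 × 11.07, so 4.428 cm³.
Deposited volume = 2.73 + 4.428 = 7.158 cm³.
Mass = 7.158 × 1.23, so 8.80434 g.
Cost = 8.80434 g / 1000 × $46.8/kg = $0.41.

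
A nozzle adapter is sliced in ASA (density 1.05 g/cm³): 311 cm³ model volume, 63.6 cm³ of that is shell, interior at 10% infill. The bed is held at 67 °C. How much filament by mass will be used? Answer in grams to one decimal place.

Infill region: 311 − 63.6 → 247.4 cm³.
Infill volume = 0.10 × 247.4 = 24.74 cm³.
Total printed volume = 63.6 + 24.74, so 88.34 cm³.
Mass: 88.34 × 1.05 → 92.757 g.

92.8 g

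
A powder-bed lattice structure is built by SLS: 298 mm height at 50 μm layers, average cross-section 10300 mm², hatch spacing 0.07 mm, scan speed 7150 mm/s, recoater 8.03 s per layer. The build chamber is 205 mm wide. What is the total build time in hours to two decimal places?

Layers = ⌈298/0.05⌉ = 5960.
Per-layer scan distance: 10300 / 0.07 → 147142.9 mm.
Scan time per layer: 147142.9 / 7150 → 20.5794 s.
Layer cycle: 20.5794 + 8.03 → 28.6094 s.
Total: 5960 × 28.6094 s = 170512.024 s → 47.36 hours.

47.36 hours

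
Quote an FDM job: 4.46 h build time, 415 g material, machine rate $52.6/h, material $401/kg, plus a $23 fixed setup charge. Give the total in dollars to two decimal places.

$424.01

Machine cost = 52.6 × 4.46 = $234.596.
Material cost = 401 × 415/1000, so $166.415.
Adding setup: 234.596 + 166.415 + 23 → 424.011 ≈ $424.01.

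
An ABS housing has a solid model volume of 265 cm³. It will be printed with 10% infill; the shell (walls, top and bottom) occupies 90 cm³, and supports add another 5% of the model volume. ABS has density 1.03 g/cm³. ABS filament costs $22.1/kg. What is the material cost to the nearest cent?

Volume inside the shell = 265 − 90, so 175 cm³.
Infill deposited = 0.10 × 175, so 17.5 cm³.
Support = 0.05 × 265 = 13.25 cm³.
Total printed volume: 90 + 17.5 + 13.25 → 120.75 cm³.
Mass = 120.75 × 1.03, so 124.3725 g.
At $22.1/kg: 124.3725/1000 × 22.1 = $2.75.

$2.75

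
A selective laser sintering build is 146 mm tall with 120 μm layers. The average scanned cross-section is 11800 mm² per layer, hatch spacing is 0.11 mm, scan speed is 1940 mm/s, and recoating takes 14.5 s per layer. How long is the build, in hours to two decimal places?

Number of layers: 146 / 0.12 → 1217 (rounded up).
Scan path per layer = 11800 / 0.11 = 107272.7 mm.
Laser time per layer = 107272.7 / 1940 = 55.2952 s.
Per-layer time: 55.2952 + 14.5 → 69.7952 s.
1217 layers × 69.7952 s/layer = 84940.7584 s, i.e. 23.59 hours.

23.59 hours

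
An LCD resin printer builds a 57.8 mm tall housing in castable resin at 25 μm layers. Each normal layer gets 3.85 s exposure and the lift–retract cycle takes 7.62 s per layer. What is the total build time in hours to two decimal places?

7.37 hours

Number of layers: 57.8 / 0.025 → 2312 (rounded up).
Per-layer time = 3.85 + 7.62 = 11.47 s.
Build time: 2312 × 11.47 s = 26518.64 s, i.e. 7.37 hours.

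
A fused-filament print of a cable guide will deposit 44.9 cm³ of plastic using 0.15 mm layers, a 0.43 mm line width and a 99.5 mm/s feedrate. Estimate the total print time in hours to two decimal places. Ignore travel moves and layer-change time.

Extrusion cross-section: 0.15 × 0.43 → 0.0645 mm².
Toolpath length = 44.9 cm³ / 0.0645 mm² = 44900 / 0.0645 = 696124 mm.
Time extruding: 696124 / 99.5 → 6996.2 s.
Converting: 6996.2 s = 1.94 hours.

1.94 hours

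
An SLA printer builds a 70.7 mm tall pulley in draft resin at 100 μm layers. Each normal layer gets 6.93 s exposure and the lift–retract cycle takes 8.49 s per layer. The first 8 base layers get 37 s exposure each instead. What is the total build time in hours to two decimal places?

3.10 hours

Number of layers: 70.7 / 0.1 → 707 (rounded up).
Base layers: 8 × (37 + 8.49) → 363.92 s.
Regular layers = 699 × (6.93 + 8.49) = 10778.58 s.
Total = 363.92 + 10778.58 = 11142.5 s = 3.10 hours.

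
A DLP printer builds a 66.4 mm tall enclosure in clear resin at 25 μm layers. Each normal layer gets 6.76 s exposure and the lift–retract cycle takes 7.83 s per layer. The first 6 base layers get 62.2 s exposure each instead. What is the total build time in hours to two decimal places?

10.86 hours

Layer count = ceil(66.4 / 0.025) = 2656.
Bottom layers = 6 × (62.2 + 7.83) = 420.18 s.
Normal layers = 2650 × (6.76 + 7.83), so 38663.5 s.
Sum: 420.18 + 38663.5 = 39083.68 s → 10.86 hours.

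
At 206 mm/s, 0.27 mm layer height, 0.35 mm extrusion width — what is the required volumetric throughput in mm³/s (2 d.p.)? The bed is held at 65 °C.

19.47

Bead cross-section: 0.27 × 0.35 → 0.0945 mm².
Q = v·A = 206 × 0.0945 = 19.47 mm³/s.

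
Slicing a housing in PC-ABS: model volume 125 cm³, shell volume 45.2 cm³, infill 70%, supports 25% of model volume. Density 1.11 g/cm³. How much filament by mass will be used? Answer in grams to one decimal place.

146.9 g

Infill region = 125 − 45.2, so 79.8 cm³.
Deposited infill: 0.70 × 79.8 → 55.86 cm³.
Support: 0.25 × 125 → 31.25 cm³.
Total printed volume = 45.2 + 55.86 + 31.25, so 132.31 cm³.
Mass = 132.31 × 1.11 = 146.8641 g.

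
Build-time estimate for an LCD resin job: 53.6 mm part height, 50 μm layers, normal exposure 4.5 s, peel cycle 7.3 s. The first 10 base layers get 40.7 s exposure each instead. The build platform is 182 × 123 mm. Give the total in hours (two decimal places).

3.61 hours

Layers = ⌈53.6/0.05⌉ = 1072.
Bottom layers: 10 × (40.7 + 7.3) → 480 s.
Remaining layers: 1062 × (4.5 + 7.3) → 12531.6 s.
Total = 480 + 12531.6 = 13011.6 s = 3.61 hours.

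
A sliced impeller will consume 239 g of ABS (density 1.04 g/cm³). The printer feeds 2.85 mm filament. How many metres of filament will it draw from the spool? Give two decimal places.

36.02 m

Extruded volume: 239/1.04 = 229.8077 cm³ (229807.7 mm³).
Filament cross-section = π × (2.85/2)² = 6.3794 mm².
L = V/A = 229807.7/6.3794 = 36023.4 mm → 36.02 m.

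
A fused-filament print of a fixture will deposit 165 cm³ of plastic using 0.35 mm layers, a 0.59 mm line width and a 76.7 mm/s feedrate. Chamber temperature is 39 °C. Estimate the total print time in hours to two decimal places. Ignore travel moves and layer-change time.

Bead cross-section: 0.35 × 0.59 → 0.2065 mm².
Total extruded path = 165000/0.2065 = 799031.5 mm.
Print-move time: 799031.5 / 76.7 → 10417.6 s.
Converting: 10417.6 s = 2.89 hours.

2.89 hours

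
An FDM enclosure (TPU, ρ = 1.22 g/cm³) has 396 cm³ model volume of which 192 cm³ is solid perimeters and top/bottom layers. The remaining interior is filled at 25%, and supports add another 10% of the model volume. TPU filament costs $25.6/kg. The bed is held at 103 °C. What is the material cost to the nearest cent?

Interior volume = 396 − 192 = 204 cm³.
Infill volume = 0.25 × 204 = 51 cm³.
Support = 0.10 × 396 = 39.6 cm³.
Total printed volume = 192 + 51 + 39.6, so 282.6 cm³.
Mass: 282.6 × 1.22 → 344.772 g.
At $25.6/kg: 344.772/1000 × 25.6 = $8.83.

$8.83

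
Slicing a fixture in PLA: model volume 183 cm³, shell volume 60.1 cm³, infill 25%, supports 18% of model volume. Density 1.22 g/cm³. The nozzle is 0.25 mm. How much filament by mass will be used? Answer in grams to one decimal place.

151.0 g

Volume inside the shell = 183 − 60.1 = 122.9 cm³.
Deposited infill = 0.25 × 122.9 = 30.725 cm³.
Support = 0.18 × 183, so 32.94 cm³.
Deposited volume: 60.1 + 30.725 + 32.94 → 123.765 cm³.
Mass: 123.765 × 1.22 → 150.9933 g.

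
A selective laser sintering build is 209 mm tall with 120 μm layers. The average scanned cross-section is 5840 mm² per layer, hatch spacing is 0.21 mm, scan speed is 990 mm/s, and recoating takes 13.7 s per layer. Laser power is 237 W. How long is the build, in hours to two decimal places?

Layers = ⌈209/0.12⌉ = 1742.
Scan path per layer = 5840 / 0.21, so 27809.5 mm.
Laser time per layer = 27809.5 / 990 = 28.0904 s.
Time per layer = 28.0904 + 13.7 = 41.7904 s.
Total: 1742 × 41.7904 s = 72798.8768 s → 20.22 hours.

20.22 hours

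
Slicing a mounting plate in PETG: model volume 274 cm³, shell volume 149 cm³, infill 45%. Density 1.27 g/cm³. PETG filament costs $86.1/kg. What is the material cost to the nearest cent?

$22.44

Volume inside the shell = 274 − 149, so 125 cm³.
Deposited infill: 0.45 × 125 → 56.25 cm³.
Total extruded = 149 + 56.25 = 205.25 cm³.
Mass = 205.25 × 1.27 = 260.6675 g.
Cost = 260.6675 g / 1000 × $86.1/kg = $22.44.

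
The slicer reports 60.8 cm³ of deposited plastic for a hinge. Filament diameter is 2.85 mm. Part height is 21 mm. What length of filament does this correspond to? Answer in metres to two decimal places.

A = π r² = π × 1.425² = 6.3794 mm².
Length = 60.8 cm³ / 6.3794 mm² = 60800 / 6.3794 = 9530.68 mm = 9.53 m.

9.53 m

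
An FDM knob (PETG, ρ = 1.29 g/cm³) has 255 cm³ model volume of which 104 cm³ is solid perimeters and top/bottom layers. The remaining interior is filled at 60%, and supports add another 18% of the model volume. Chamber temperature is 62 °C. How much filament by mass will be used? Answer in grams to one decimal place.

310.2 g

Infill region: 255 − 104 → 151 cm³.
Infill deposited: 0.60 × 151 → 90.6 cm³.
Support = 0.18 × 255, so 45.9 cm³.
Total printed volume = 104 + 90.6 + 45.9, so 240.5 cm³.
Mass: 240.5 × 1.29 → 310.245 g.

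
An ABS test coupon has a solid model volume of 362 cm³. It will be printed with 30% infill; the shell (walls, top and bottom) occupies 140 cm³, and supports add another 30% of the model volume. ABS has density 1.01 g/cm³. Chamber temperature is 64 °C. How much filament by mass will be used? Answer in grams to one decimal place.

318.4 g

Volume inside the shell: 362 − 140 → 222 cm³.
Infill deposited = 0.30 × 222 = 66.6 cm³.
Support = 0.30 × 362 = 108.6 cm³.
Total extruded: 140 + 66.6 + 108.6 → 315.2 cm³.
Mass = 315.2 × 1.01 = 318.352 g.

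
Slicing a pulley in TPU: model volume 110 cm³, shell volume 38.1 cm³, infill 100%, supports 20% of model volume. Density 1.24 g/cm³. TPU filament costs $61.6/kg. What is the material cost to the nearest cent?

Infill region = 110 − 38.1 = 71.9 cm³.
Deposited infill = 1.00 × 71.9 = 71.9 cm³.
Support = 0.20 × 110, so 22 cm³.
Total printed volume = 38.1 + 71.9 + 22, so 132 cm³.
Mass = 132 × 1.24, so 163.68 g.
At $61.6/kg: 163.68/1000 × 61.6 = $10.08.

$10.08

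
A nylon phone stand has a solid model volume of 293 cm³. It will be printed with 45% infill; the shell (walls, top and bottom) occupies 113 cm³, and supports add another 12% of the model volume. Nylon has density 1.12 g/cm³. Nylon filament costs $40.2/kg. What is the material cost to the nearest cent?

Infill region: 293 − 113 → 180 cm³.
Deposited infill: 0.45 × 180 → 81 cm³.
Support = 0.12 × 293 = 35.16 cm³.
Total extruded = 113 + 81 + 35.16, so 229.16 cm³.
Mass = 229.16 × 1.12 = 256.6592 g.
At $40.2/kg: 256.6592/1000 × 40.2 = $10.32.

$10.32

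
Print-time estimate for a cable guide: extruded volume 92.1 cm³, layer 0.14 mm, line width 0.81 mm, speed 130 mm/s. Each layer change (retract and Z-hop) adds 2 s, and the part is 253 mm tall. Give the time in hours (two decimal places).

Extrusion cross-section = 0.14 × 0.81, so 0.1134 mm².
Toolpath length = 92.1 cm³ / 0.1134 mm² = 92100 / 0.1134 = 812169.3 mm.
Extrusion time = 812169.3 / 130, so 6247.5 s.
Number of layers: 253 / 0.14 → 1808 (rounded up).
Non-print overhead = 1808 × 2 = 3616 s.
Total = 6247.5 + 3616 = 9863.5 s = 2.74 hours.

2.74 hours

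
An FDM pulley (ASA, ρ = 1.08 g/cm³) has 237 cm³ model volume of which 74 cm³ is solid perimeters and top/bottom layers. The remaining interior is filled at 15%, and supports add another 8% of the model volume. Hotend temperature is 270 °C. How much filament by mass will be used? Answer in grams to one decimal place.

Infill region: 237 − 74 → 163 cm³.
Infill volume = 0.15 × 163 = 24.45 cm³.
Support: 0.08 × 237 → 18.96 cm³.
Deposited volume: 74 + 24.45 + 18.96 → 117.41 cm³.
Mass = 117.41 × 1.08 = 126.8028 g.

126.8 g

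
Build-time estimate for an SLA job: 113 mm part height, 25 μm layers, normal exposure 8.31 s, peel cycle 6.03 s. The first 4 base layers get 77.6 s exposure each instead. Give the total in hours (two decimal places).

18.08 hours

Layer count = ceil(113 / 0.025) = 4520.
Base layers: 4 × (77.6 + 6.03) → 334.52 s.
Regular layers: 4516 × (8.31 + 6.03) → 64759.44 s.
Total = 334.52 + 64759.44 = 65093.96 s = 18.08 hours.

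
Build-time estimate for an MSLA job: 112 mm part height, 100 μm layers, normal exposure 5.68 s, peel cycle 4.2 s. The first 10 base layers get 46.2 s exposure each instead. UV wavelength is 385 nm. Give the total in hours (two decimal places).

3.19 hours

Number of layers: 112 / 0.1 → 1120 (rounded up).
Bottom layers = 10 × (46.2 + 4.2) = 504 s.
Regular layers = 1110 × (5.68 + 4.2), so 10966.8 s.
Total = 504 + 10966.8 = 11470.8 s = 3.19 hours.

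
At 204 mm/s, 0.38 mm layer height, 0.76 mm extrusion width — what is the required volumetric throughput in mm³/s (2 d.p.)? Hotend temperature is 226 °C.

58.92

A = 0.38 × 0.76, so 0.2888 mm².
Q = v·A = 204 × 0.2888 = 58.92 mm³/s.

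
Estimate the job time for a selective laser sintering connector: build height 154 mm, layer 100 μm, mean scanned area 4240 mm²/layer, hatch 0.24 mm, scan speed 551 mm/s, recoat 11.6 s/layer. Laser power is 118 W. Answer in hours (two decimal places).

18.68 hours

Number of layers: 154 / 0.1 → 1540 (rounded up).
Per-layer scan distance = 4240 / 0.24 = 17666.7 mm.
Laser time per layer = 17666.7 / 551 = 32.063 s.
Layer cycle: 32.063 + 11.6 → 43.663 s.
Total: 1540 × 43.663 s = 67241.02 s → 18.68 hours.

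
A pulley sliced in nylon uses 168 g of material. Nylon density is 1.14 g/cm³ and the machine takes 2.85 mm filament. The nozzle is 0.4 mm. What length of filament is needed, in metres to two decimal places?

Extruded volume: 168/1.14 = 147.3684 cm³ (147368.4 mm³).
Filament cross-section = π × (2.85/2)² = 6.3794 mm².
Length = 147368.4 / 6.3794 = 23100.67 mm = 23.10 m.

23.10 m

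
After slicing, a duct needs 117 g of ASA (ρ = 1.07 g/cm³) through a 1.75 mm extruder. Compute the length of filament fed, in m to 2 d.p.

45.46 m

Volume = 117 g / 1.07 g·cm⁻³ = 109.3458 cm³ = 109345.8 mm³.
Filament cross-section = π × (1.75/2)² = 2.4053 mm².
L = V/A = 109345.8/2.4053 = 45460.36 mm → 45.46 m.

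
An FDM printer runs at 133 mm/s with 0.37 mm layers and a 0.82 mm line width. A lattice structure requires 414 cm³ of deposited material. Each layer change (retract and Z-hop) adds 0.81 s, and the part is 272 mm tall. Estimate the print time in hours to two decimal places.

Bead cross-section = 0.37 × 0.82 = 0.3034 mm².
Total extruded path = 414000/0.3034 = 1364535.3 mm.
Print-move time = 1364535.3 / 133, so 10259.7 s.
Number of layers: 272 / 0.37 → 736 (rounded up).
Layer-change overhead: 736 × 0.81 → 596.16 s.
Total = 10259.7 + 596.16 = 10855.86 s = 3.02 hours.

3.02 hours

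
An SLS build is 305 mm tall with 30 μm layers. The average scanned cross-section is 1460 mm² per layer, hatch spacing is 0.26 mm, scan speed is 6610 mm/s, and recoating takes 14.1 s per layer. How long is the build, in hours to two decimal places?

Number of layers: 305 / 0.03 → 10167 (rounded up).
Hatch length per layer = 1460 / 0.26, so 5615.4 mm.
Per-layer scan time: 5615.4 / 6610 → 0.8495 s.
Layer cycle: 0.8495 + 14.1 → 14.9495 s.
10167 layers × 14.9495 s/layer = 151991.5665 s, i.e. 42.22 hours.

42.22 hours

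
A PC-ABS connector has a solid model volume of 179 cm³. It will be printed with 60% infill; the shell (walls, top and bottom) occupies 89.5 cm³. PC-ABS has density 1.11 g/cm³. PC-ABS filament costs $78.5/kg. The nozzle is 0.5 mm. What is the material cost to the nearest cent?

$12.48

Volume inside the shell: 179 − 89.5 → 89.5 cm³.
Infill deposited = 0.60 × 89.5 = 53.7 cm³.
Deposited volume = 89.5 + 53.7, so 143.2 cm³.
Mass: 143.2 × 1.11 → 158.952 g.
Cost = 158.952 g / 1000 × $78.5/kg = $12.48.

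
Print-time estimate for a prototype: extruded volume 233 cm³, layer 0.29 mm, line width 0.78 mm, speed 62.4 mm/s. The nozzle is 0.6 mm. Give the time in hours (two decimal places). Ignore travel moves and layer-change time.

Bead cross-section = 0.29 × 0.78, so 0.2262 mm².
Path length: 233000 mm³ / 0.2262 mm² → 1030061.9 mm.
Time extruding = 1030061.9 / 62.4 = 16507.4 s.
In the requested units: 16507.4 s = 4.59 hours.

4.59 hours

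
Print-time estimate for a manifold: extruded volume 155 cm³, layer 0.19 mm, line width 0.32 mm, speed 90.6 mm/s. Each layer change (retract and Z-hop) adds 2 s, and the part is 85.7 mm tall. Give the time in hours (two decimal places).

Line area = 0.19 × 0.32, so 0.0608 mm².
Total extruded path = 155000/0.0608 = 2549342.1 mm.
Extrusion time = 2549342.1 / 90.6, so 28138.4 s.
Number of layers: 85.7 / 0.19 → 452 (rounded up).
Layer-change overhead: 452 × 2 → 904 s.
Altogether 28138.4 + 904 = 29042.4 s, i.e. 8.07 hours.

8.07 hours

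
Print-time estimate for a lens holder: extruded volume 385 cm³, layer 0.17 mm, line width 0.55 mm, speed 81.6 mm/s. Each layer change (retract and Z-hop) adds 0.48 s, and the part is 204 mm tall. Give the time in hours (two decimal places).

14.18 hours

Bead cross-section: 0.17 × 0.55 → 0.0935 mm².
Toolpath length = 385 cm³ / 0.0935 mm² = 385000 / 0.0935 = 4117647.1 mm.
Print-move time = 4117647.1 / 81.6 = 50461.4 s.
Layers = ⌈204/0.17⌉ = 1200.
Layer-change overhead: 1200 × 0.48 → 576 s.
Total = 50461.4 + 576 = 51037.4 s = 14.18 hours.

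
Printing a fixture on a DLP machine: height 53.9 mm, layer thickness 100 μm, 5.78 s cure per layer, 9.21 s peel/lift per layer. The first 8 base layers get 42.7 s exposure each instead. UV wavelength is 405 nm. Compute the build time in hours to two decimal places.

Number of layers: 53.9 / 0.1 → 539 (rounded up).
Bottom layers = 8 × (42.7 + 9.21) = 415.28 s.
Regular layers = 531 × (5.78 + 9.21) = 7959.69 s.
Sum: 415.28 + 7959.69 = 8374.97 s → 2.33 hours.

2.33 hours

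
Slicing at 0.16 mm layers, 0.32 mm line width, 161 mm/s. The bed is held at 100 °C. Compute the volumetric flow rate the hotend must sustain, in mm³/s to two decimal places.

Bead cross-section = 0.16 × 0.32, so 0.0512 mm².
Volumetric flow = 161 × 0.0512 = 8.24 mm³/s.

8.24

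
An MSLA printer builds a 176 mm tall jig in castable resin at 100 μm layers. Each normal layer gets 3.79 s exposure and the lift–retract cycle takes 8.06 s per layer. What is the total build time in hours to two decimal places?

5.79 hours

Number of layers: 176 / 0.1 → 1760 (rounded up).
Each layer takes: 3.79 + 8.06 → 11.85 s.
Build time: 1760 × 11.85 s = 20856 s, i.e. 5.79 hours.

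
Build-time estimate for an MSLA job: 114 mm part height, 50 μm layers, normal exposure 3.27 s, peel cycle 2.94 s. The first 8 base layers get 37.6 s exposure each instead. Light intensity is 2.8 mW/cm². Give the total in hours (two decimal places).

Number of layers: 114 / 0.05 → 2280 (rounded up).
Bottom layers: 8 × (37.6 + 2.94) → 324.32 s.
Regular layers: 2272 × (3.27 + 2.94) → 14109.12 s.
Sum: 324.32 + 14109.12 = 14433.44 s → 4.01 hours.

4.01 hours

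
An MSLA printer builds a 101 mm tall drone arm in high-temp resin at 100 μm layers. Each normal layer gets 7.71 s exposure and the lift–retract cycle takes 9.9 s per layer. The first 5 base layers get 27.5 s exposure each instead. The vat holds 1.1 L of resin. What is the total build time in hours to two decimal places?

4.97 hours

Number of layers: 101 / 0.1 → 1010 (rounded up).
Bottom layers = 5 × (27.5 + 9.9) = 187 s.
Remaining layers = 1005 × (7.71 + 9.9), so 17698.05 s.
Total = 187 + 17698.05 = 17885.05 s = 4.97 hours.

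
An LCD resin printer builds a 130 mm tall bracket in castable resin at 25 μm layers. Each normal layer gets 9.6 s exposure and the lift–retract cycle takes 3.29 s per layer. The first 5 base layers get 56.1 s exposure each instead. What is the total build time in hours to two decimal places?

Layers = ⌈130/0.025⌉ = 5200.
Bottom layers: 5 × (56.1 + 3.29) → 296.95 s.
Normal layers = 5195 × (9.6 + 3.29), so 66963.55 s.
Sum: 296.95 + 66963.55 = 67260.5 s → 18.68 hours.

18.68 hours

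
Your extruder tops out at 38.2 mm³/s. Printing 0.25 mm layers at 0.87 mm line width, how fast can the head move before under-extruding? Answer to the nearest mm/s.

176 mm/s

Extrusion cross-section = 0.25 × 0.87 = 0.2175 mm².
Max speed = 38.2 / 0.2175 = 175.63 ≈ 176 mm/s.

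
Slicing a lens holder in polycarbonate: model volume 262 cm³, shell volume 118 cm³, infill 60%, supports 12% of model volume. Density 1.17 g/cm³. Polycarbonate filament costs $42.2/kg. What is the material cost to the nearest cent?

$11.64

Interior volume = 262 − 118, so 144 cm³.
Infill deposited: 0.60 × 144 → 86.4 cm³.
Support: 0.12 × 262 → 31.44 cm³.
Total printed volume: 118 + 86.4 + 31.44 → 235.84 cm³.
Mass = 235.84 × 1.17 = 275.9328 g.
At $42.2/kg: 275.9328/1000 × 42.2 = $11.64.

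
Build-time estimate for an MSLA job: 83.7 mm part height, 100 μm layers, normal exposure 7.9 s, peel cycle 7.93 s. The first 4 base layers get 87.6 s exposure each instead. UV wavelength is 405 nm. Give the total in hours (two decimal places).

Layers = ⌈83.7/0.1⌉ = 837.
Bottom layers = 4 × (87.6 + 7.93) = 382.12 s.
Regular layers = 833 × (7.9 + 7.93), so 13186.39 s.
Sum: 382.12 + 13186.39 = 13568.51 s → 3.77 hours.

3.77 hours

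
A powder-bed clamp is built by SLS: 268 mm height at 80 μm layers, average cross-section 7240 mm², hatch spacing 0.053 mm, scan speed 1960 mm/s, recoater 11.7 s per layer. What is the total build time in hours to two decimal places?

Layer count = ceil(268 / 0.08) = 3350.
Hatch length per layer = 7240 / 0.053, so 136603.8 mm.
Scan time per layer = 136603.8 / 1960, so 69.6958 s.
Layer cycle: 69.6958 + 11.7 → 81.3958 s.
3350 layers × 81.3958 s/layer = 272675.93 s, i.e. 75.74 hours.

75.74 hours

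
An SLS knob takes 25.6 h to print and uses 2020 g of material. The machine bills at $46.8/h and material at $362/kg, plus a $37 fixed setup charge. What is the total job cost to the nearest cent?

Time charge = 46.8 × 25.6, so $1198.08.
Material charge: 362 × 2020/1000 → $731.24.
Adding setup: 1198.08 + 731.24 + 37 → $1966.32.

$1966.32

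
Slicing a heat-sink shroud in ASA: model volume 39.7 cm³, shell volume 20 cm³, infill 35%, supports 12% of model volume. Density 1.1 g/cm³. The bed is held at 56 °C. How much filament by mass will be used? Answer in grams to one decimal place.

Interior volume = 39.7 − 20, so 19.7 cm³.
Deposited infill = 0.35 × 19.7, so 6.895 cm³.
Support: 0.12 × 39.7 → 4.764 cm³.
Deposited volume = 20 + 6.895 + 4.764 = 31.659 cm³.
Mass = 31.659 × 1.1 = 34.8249 g.

34.8 g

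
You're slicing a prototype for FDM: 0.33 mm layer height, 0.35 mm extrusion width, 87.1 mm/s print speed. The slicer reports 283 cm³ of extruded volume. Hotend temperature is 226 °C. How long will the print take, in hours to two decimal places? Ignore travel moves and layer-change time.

7.81 hours

Extrusion cross-section = 0.33 × 0.35 = 0.1155 mm².
Path length: 283000 mm³ / 0.1155 mm² → 2450216.5 mm.
Time extruding: 2450216.5 / 87.1 → 28131.1 s.
28131.1 s = 7.81 hours.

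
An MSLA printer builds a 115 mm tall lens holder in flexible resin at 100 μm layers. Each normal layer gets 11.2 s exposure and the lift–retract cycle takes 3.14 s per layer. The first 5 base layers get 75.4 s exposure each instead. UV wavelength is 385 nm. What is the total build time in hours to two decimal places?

Layers = ⌈115/0.1⌉ = 1150.
Bottom layers = 5 × (75.4 + 3.14) = 392.7 s.
Remaining layers: 1145 × (11.2 + 3.14) → 16419.3 s.
Sum: 392.7 + 16419.3 = 16812 s → 4.67 hours.

4.67 hours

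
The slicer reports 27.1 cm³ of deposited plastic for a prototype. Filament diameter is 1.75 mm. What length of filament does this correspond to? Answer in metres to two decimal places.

Filament cross-section = π × (1.75/2)² = 2.4053 mm².
L = 27100 mm³ / 2.4053 mm² = 11266.79 mm, i.e. 11.27 m.

11.27 m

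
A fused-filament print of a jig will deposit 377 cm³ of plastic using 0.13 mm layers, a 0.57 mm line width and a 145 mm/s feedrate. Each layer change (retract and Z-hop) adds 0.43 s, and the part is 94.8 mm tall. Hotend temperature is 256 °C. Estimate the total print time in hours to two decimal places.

Bead cross-section: 0.13 × 0.57 → 0.0741 mm².
Total extruded path = 377000/0.0741 = 5087719.3 mm.
Print-move time = 5087719.3 / 145, so 35087.7 s.
Number of layers: 94.8 / 0.13 → 730 (rounded up).
Z-hop total = 730 × 0.43, so 313.9 s.
Total = 35087.7 + 313.9 = 35401.6 s = 9.83 hours.

9.83 hours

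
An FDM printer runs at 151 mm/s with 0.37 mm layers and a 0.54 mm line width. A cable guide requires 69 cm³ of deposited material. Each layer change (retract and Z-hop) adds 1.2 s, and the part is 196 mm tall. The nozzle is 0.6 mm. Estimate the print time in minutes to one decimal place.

Bead cross-section = 0.37 × 0.54 = 0.1998 mm².
Total extruded path = 69000/0.1998 = 345345.3 mm.
Print-move time = 345345.3 / 151, so 2287.1 s.
Layers = ⌈196/0.37⌉ = 530.
Z-hop total = 530 × 1.2 = 636 s.
Altogether 2287.1 + 636 = 2923.1 s, i.e. 48.7 minutes.

48.7 minutes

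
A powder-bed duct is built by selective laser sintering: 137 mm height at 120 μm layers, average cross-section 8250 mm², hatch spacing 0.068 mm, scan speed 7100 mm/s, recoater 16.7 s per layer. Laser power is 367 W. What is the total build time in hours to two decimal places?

Layers = ⌈137/0.12⌉ = 1142.
Hatch length per layer: 8250 / 0.068 → 121323.5 mm.
Scan time per layer: 121323.5 / 7100 → 17.0878 s.
Per-layer time = 17.0878 + 16.7 = 33.7878 s.
Total: 1142 × 33.7878 s = 38585.6676 s → 10.72 hours.

10.72 hours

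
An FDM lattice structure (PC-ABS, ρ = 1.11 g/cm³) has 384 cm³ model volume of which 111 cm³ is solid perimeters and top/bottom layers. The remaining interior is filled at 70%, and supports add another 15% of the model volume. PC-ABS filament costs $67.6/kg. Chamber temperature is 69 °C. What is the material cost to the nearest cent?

$26.99

Interior volume = 384 − 111, so 273 cm³.
Infill volume = 0.70 × 273, so 191.1 cm³.
Support = 0.15 × 384, so 57.6 cm³.
Total extruded = 111 + 191.1 + 57.6 = 359.7 cm³.
Mass: 359.7 × 1.11 → 399.267 g.
At $67.6/kg: 399.267/1000 × 67.6 = $26.99.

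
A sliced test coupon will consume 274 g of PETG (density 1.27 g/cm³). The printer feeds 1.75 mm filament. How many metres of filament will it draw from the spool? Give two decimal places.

Volume = 274 g / 1.27 g·cm⁻³ = 215.748 cm³ = 215748 mm³.
Filament cross-section = π × (1.75/2)² = 2.4053 mm².
Length = 215748 / 2.4053 = 89696.92 mm = 89.70 m.

89.70 m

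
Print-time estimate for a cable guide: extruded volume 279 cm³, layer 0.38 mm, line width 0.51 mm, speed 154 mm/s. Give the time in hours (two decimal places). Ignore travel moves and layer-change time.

Extrusion cross-section: 0.38 × 0.51 → 0.1938 mm².
Total extruded path = 279000/0.1938 = 1439628.5 mm.
Time extruding = 1439628.5 / 154, so 9348.2 s.
In the requested units: 9348.2 s = 2.60 hours.

2.60 hours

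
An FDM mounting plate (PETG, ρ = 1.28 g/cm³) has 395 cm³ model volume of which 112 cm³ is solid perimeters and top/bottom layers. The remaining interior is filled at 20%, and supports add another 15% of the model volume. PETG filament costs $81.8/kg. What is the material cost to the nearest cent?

Infill region = 395 − 112, so 283 cm³.
Infill deposited = 0.20 × 283, so 56.6 cm³.
Support: 0.15 × 395 → 59.25 cm³.
Total extruded: 112 + 56.6 + 59.25 → 227.85 cm³.
Mass = 227.85 × 1.28, so 291.648 g.
Cost = 291.648 g / 1000 × $81.8/kg = $23.86.

$23.86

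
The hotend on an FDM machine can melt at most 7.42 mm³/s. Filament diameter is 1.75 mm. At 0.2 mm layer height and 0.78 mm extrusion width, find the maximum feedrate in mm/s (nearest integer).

A: 0.2 × 0.78 → 0.156 mm².
v_max = Q/A = 7.42/0.156 = 47.56 mm/s → 48 mm/s.

48 mm/s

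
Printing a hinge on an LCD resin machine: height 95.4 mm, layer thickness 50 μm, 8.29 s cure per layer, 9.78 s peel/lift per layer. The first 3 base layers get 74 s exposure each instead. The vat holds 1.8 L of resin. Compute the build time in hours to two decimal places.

Layer count = ceil(95.4 / 0.05) = 1908.
Bottom layers = 3 × (74 + 9.78), so 251.34 s.
Remaining layers = 1905 × (8.29 + 9.78), so 34423.35 s.
Sum: 251.34 + 34423.35 = 34674.69 s → 9.63 hours.

9.63 hours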